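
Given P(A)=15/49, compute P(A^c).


P(A') = 1 - P(A) = 1 - 15/49 = 34/49

34/49


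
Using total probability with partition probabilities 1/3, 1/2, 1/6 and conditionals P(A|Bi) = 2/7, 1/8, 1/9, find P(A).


P(A) = P(A|B1)P(B1) + P(A|B2)P(B2) + P(A|B3)P(B3)
= 2/7*1/3 + 1/8*1/2 + 1/9*1/6
= 2/21 + 1/16 + 1/54 = 533/3024

533/3024


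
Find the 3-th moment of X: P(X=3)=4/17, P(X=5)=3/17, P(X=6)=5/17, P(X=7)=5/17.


E[X^3] = sum(x^3 * P(x))
= 27*4/17 + 125*3/17 + 216*5/17 + 343*5/17
= 3278/17

3278/17


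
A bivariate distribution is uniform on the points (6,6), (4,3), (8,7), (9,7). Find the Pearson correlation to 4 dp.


Cov(X,Y) = 2.9375, Var(X) = 3.6875, Var(Y) = 2.6875
rho = Cov/(sqrt(VarX)*sqrt(VarY)) = 0.9331

0.9331


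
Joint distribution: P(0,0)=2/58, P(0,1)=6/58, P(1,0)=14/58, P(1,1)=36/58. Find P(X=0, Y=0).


Read from table: P(X=0, Y=0) = 2/58 = 1/29

1/29


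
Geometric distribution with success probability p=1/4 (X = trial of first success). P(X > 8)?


P(X > 8) = P(first 8 trials all fail) = (1-p)^8 = (3/4)^8 = 6561/65536

6561/65536


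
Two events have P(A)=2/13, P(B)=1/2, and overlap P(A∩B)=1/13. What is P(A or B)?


P(A∪B) = P(A) + P(B) - P(A∩B)
= 2/13 + 1/2 - 1/13 = 15/26

15/26


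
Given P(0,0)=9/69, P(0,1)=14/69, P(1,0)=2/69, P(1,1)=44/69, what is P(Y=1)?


P(Y=1) = P(0,1)+P(1,1) = 14/69 + 44/69 = 58/69

58/69


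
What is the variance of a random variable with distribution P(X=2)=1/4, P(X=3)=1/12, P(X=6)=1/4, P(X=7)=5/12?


E[X] = 31/6, E[X^2] = 187/6
Var(X) = E[X^2] - (E[X])^2 = 187/6 - (31/6)^2 = 161/36

161/36


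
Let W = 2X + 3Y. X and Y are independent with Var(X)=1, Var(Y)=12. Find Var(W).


Independence => Cov(X,Y)=0
Var(2X + 3Y) = 2^2*Var(X) + 3^2*Var(Y)
= 4*1 + 9*12 = 112

112


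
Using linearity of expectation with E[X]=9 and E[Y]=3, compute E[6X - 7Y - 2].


E[6X - 7Y - 2] = 6*E[X] - 7*E[Y] - 2
= (6)*(9) + (-7)*(3) + (-2)
= 54 - 21 - 2 = 31

31


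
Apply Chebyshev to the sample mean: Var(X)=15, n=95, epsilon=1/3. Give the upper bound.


Var(Xbar) = Var(X)/n = 15/95
Chebyshev: P(|Xbar-mu| >= 1/3) <= Var(Xbar)/(1/3)^2 = (3/19)/(1/9) = 27/19
Bound exceeds 1, so trivial bound: 1

1


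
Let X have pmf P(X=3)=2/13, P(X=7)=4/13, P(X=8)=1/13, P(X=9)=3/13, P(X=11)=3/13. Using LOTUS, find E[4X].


E[4X] = sum(g(x)*P(x))
= 12*2/13 + 28*4/13 + 32*1/13 + 36*3/13 + 44*3/13
= 408/13

408/13


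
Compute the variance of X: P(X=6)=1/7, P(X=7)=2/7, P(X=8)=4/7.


E[X] = 52/7, E[X^2] = 390/7
Var(X) = E[X^2] - (E[X])^2 = 390/7 - (52/7)^2 = 26/49

26/49


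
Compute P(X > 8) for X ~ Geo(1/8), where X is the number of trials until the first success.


P(X > 8) = P(first 8 trials all fail) = (1-p)^8 = (7/8)^8 = 5764801/16777216

5764801/16777216


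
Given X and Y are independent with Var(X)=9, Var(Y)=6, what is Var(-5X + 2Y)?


Independence => Cov(X,Y)=0
Var(-5X + 2Y) = (-5)^2*Var(X) + 2^2*Var(Y)
= 25*9 + 4*6 = 249

249


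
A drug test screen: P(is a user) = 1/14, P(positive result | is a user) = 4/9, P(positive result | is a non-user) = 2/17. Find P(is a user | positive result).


P(A) = P(A|B)P(B) + P(A|B')P(B') = 4/9*1/14 + 2/17*13/14 = 151/1071
P(B|A) = P(A|B)P(B)/P(A) = (2/63)/(151/1071) = 34/151

34/151


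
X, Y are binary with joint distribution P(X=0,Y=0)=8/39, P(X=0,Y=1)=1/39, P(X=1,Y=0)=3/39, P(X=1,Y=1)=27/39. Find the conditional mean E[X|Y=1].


P(Y=1) = 28/39
E[X|Y=1] = (0*1 + 1*27)/28 = 27/28

27/28


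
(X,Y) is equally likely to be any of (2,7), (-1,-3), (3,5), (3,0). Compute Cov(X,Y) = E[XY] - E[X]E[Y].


E[X]=7/4, E[Y]=9/4, E[XY]=8
Cov(X,Y) = E[XY] - E[X]E[Y] = 8 - 7/4*9/4 = 65/16

65/16


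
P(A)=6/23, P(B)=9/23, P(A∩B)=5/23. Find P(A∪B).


P(A∪B) = P(A) + P(B) - P(A∩B)
= 6/23 + 9/23 - 5/23 = 10/23

10/23


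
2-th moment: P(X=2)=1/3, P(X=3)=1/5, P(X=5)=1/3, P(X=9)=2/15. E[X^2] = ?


E[X^2] = sum(x^2 * P(x))
= 4*1/3 + 9*1/5 + 25*1/3 + 81*2/15
= 334/15

334/15


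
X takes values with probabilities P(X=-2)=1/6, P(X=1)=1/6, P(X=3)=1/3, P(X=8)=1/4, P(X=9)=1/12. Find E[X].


E[X] = sum(x * P(x))
= -2*1/6 + 1*1/6 + 3*1/3 + 8*1/4 + 9*1/12
= 43/12

43/12


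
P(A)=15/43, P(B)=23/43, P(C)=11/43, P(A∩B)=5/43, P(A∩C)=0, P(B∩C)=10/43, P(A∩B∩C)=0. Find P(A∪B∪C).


P(A∪B∪C) = P(A)+P(B)+P(C) - P(AB)-P(AC)-P(BC) + P(ABC)
= 15/43+23/43+11/43 - 5/43-0-10/43 + 0
= 34/43

34/43


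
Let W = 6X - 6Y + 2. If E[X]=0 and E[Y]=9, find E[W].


E[6X - 6Y + 2] = 6*E[X] - 6*E[Y] + 2
= (6)*(0) + (-6)*(9) + (2)
= 0 - 54 + 2 = -52

-52


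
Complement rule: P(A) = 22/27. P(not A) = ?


P(A') = 1 - P(A) = 1 - 22/27 = 5/27

5/27


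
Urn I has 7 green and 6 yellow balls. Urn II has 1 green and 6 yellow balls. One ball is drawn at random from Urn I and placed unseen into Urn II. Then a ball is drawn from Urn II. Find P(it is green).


P(transfer green) = 7/13; P(transfer yellow) = 6/13
If green transferred: Urn II has 2 green of 8, so P(green|green moved) = 1/4
If yellow transferred: Urn II has 1 green of 8, so P(green|yellow moved) = 1/8
By total probability: P(green) = 7/13*1/4 + 6/13*1/8 = 5/26

5/26


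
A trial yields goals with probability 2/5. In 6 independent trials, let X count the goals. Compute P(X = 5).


P(X=5) = C(6,5) * p^5 * (1-p)^1
= 6 * 32/3125 * 3/5
= 576/15625

576/15625


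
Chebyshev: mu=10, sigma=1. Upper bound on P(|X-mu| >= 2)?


k = 2/1 = 2
Chebyshev: P(|X-mu| >= k*sigma) <= 1/k^2 = 1/2^2 = 1/4

1/4


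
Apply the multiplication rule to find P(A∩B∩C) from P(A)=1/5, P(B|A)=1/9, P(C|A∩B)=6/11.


P(A∩B∩C) = P(A) * P(B|A) * P(C|A∩B)
= 1/5 * 1/9 * 6/11
= 1/45 * 6/11 = 2/165

2/165


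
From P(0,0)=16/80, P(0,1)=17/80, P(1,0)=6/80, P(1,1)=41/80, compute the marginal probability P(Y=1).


P(Y=1) = P(0,1)+P(1,1) = 17/80 + 41/80 = 58/80 = 29/40

29/40


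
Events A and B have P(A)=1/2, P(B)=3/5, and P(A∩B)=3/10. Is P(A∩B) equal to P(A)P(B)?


P(A)*P(B) = 1/2*3/5 = 3/10
P(A∩B) = 3/10, which equals P(A)P(B), so independent

Yes, A and B are independent


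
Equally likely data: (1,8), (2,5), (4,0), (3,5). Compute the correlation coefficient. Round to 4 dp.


Cov(X,Y) = -3.0000, Var(X) = 1.2500, Var(Y) = 8.2500
rho = Cov/(sqrt(VarX)*sqrt(VarY)) = -0.9342

-0.9342


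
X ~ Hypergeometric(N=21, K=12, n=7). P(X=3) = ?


P(X=3) = C(12,3)*C(9,4) / C(21,7)
= 220*126 / 116280
= 27720/116280 = 77/323

77/323


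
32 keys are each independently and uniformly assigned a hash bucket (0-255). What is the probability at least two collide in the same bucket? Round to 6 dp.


P(all different) = prod((256-i)/256 for i=0..31) = 0.132357
P(at least one match) = 1 - 0.132357 = 0.867643

0.867643


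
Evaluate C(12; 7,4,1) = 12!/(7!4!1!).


12! = 479001600
Denominator: 7!=5040 * 4!=24 * 1!=1
Coefficient = 479001600 / 120960 = 3960

3960


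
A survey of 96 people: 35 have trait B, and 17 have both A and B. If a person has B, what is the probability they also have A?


P(A|B) = P(A∩B)/P(B) = (17/96)/(35/96) = 17/35

17/35


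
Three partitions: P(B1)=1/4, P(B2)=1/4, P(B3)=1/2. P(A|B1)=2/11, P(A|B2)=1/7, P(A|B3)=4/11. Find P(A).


P(A) = P(A|B1)P(B1) + P(A|B2)P(B2) + P(A|B3)P(B3)
= 2/11*1/4 + 1/7*1/4 + 4/11*1/2
= 1/22 + 1/28 + 2/11 = 81/308

81/308


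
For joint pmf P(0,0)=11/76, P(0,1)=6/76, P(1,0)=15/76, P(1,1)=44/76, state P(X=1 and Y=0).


Read from table: P(X=1, Y=0) = 15/76

15/76


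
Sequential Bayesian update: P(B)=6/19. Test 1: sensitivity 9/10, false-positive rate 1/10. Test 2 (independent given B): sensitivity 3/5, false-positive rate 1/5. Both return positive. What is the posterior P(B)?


After test 1: P(+) = 9/10*6/19 + 1/10*13/19 = 67/190
P(B|+) = (27/95)/(67/190) = 54/67
After test 2 (use post1 as new prior): P(+) = 3/5*54/67 + 1/5*13/67 = 35/67
P(B|+,+) = (162/335)/(35/67) = 162/175

162/175


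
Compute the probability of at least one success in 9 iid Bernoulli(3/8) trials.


P(at least one) = 1 - P(none)
P(none) = (1 - 3/8)^9 = (5/8)^9 = 1953125/134217728
P(at least one) = 1 - 1953125/134217728 = 132264603/134217728

132264603/134217728


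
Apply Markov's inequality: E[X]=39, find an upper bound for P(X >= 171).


Markov: P(X >= a) <= E[X]/a
P(X >= 171) <= 39/171 = 13/57

13/57


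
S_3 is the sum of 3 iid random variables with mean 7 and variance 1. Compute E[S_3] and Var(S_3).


E[S_n] = n*mu = 3*7 = 21
Var(S_n) = n*sigma^2 = 3*1 = 3

E[S_3]=21, Var(S_3)=3


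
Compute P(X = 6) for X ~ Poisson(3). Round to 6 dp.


P(X=6) = e^(-3) * 3^6 / 6!
≈ 0.04978706837 * 729 / 720
≈ 0.050409

0.050409


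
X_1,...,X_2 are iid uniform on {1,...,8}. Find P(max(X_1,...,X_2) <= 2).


P(max <= 2) = P(all X_i <= 2) = (P(X_1 <= 2))^2
= (2/8)^2 = (1/4)^2 = 1/16

1/16


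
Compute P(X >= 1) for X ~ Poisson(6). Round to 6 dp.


P(X>=1) = 1 - P(X<=0) = 1 - (e^(-6)*6^0/0!)
≈ 1 - 0.0024787522 = 0.9975212478
≈ 0.997521

0.997521


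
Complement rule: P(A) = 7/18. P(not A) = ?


P(A') = 1 - P(A) = 1 - 7/18 = 11/18

11/18


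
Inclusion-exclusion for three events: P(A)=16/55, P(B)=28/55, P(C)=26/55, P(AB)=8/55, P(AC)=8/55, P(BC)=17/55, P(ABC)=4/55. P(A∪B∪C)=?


P(A∪B∪C) = P(A)+P(B)+P(C) - P(AB)-P(AC)-P(BC) + P(ABC)
= 16/55+28/55+26/55 - 8/55-8/55-17/55 + 4/55
= 41/55

41/55


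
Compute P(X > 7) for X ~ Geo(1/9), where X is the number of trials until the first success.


P(X > 7) = P(first 7 trials all fail) = (1-p)^7 = (8/9)^7 = 2097152/4782969

2097152/4782969


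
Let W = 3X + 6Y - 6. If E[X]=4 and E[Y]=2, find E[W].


E[3X + 6Y - 6] = 3*E[X] + 6*E[Y] - 6
= (3)*(4) + (6)*(2) + (-6)
= 12 + 12 - 6 = 18

18


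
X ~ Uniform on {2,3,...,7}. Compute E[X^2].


E[X^2] = (1/6) * sum(x^2 for x=2..7)
= 139/6

139/6


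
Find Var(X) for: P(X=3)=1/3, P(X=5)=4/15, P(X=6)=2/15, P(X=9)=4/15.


E[X] = 83/15, E[X^2] = 541/15
Var(X) = E[X^2] - (E[X])^2 = 541/15 - (83/15)^2 = 1226/225

1226/225


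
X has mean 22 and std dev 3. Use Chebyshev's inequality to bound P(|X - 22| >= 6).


k = 6/3 = 2
Chebyshev: P(|X-mu| >= k*sigma) <= 1/k^2 = 1/2^2 = 1/4

1/4


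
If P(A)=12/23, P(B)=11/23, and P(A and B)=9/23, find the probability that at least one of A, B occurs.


P(A∪B) = P(A) + P(B) - P(A∩B)
= 12/23 + 11/23 - 9/23 = 14/23

14/23


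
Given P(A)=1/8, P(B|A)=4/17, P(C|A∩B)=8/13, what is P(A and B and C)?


P(A∩B∩C) = P(A) * P(B|A) * P(C|A∩B)
= 1/8 * 4/17 * 8/13
= 1/34 * 8/13 = 4/221

4/221


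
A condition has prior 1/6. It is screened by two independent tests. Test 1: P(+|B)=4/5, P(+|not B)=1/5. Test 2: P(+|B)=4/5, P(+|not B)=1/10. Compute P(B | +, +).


After test 1: P(+) = 4/5*1/6 + 1/5*5/6 = 3/10
P(B|+) = (2/15)/(3/10) = 4/9
After test 2 (use post1 as new prior): P(+) = 4/5*4/9 + 1/10*5/9 = 37/90
P(B|+,+) = (16/45)/(37/90) = 32/37

32/37


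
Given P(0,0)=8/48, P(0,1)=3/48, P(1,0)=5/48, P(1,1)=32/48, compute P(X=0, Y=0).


Read from table: P(X=0, Y=0) = 8/48 = 1/6

1/6


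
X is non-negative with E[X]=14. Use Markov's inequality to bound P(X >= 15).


Markov: P(X >= a) <= E[X]/a
P(X >= 15) <= 14/15

14/15


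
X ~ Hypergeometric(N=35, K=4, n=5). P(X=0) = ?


P(X=0) = C(4,0)*C(31,5) / C(35,5)
= 1*169911 / 324632
= 169911/324632 = 783/1496

783/1496


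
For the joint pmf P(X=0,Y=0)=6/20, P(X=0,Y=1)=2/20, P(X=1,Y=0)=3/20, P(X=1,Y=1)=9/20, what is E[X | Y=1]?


P(Y=1) = 11/20
E[X|Y=1] = (0*2 + 1*9)/11 = 9/11

9/11


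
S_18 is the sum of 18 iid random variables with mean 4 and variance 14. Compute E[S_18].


E[S_n] = n*E[X_1] = 18*4 = 72

72


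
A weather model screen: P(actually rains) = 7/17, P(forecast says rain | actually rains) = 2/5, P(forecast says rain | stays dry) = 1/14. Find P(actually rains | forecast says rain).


P(A) = P(A|B)P(B) + P(A|B')P(B') = 2/5*7/17 + 1/14*10/17 = 123/595
P(B|A) = P(A|B)P(B)/P(A) = (14/85)/(123/595) = 98/123

98/123


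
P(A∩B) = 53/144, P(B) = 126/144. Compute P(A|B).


P(A|B) = P(A∩B)/P(B) = (53/144)/(126/144) = 53/126

53/126


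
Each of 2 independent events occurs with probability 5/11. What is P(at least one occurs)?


P(at least one) = 1 - P(none)
P(none) = (1 - 5/11)^2 = (6/11)^2 = 36/121
P(at least one) = 1 - 36/121 = 85/121

85/121


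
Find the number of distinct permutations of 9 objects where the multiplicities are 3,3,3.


9! = 362880
Denominator: 3!=6 * 3!=6 * 3!=6
Coefficient = 362880 / 216 = 1680

1680


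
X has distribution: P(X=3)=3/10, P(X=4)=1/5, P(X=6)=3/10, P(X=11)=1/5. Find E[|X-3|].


E[|X-3|] = sum(g(x)*P(x))
= 0*3/10 + 1*1/5 + 3*3/10 + 8*1/5
= 27/10

27/10


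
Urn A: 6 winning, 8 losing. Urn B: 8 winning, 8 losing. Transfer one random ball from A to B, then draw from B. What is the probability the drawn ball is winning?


P(transfer winning) = 6/14 = 3/7; P(transfer losing) = 4/7
If winning transferred: Urn II has 9 winning of 17, so P(winning|winning moved) = 9/17
If losing transferred: Urn II has 8 winning of 17, so P(winning|losing moved) = 8/17
By total probability: P(winning) = 3/7*9/17 + 4/7*8/17 = 59/119

59/119


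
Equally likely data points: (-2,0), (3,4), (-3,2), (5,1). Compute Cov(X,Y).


E[X]=3/4, E[Y]=7/4, E[XY]=11/4
Cov(X,Y) = E[XY] - E[X]E[Y] = 11/4 - 3/4*7/4 = 23/16

23/16


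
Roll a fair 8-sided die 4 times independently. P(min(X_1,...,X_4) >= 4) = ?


P(min >= 4) = P(all X_i >= 4) = (P(X_1 >= 4))^4
= (5/8)^4 = 625/4096

625/4096


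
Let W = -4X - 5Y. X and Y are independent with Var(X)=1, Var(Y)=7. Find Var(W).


Independence => Cov(X,Y)=0
Var(-4X - 5Y) = (-4)^2*Var(X) + (-5)^2*Var(Y)
= 16*1 + 25*7 = 191

191


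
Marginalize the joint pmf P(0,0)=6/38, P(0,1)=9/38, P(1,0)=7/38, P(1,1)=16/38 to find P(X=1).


P(X=1) = P(1,0)+P(1,1) = 7/38 + 16/38 = 23/38

23/38


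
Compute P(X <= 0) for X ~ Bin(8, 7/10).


P(X<=0) = P(X=0)
= 6561/100000000
= 6561/100000000

6561/100000000


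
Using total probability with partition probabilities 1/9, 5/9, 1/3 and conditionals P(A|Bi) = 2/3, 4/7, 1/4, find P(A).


P(A) = P(A|B1)P(B1) + P(A|B2)P(B2) + P(A|B3)P(B3)
= 2/3*1/9 + 4/7*5/9 + 1/4*1/3
= 2/27 + 20/63 + 1/12 = 359/756

359/756


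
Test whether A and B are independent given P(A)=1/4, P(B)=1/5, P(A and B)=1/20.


P(A)*P(B) = 1/4*1/5 = 1/20
P(A∩B) = 1/20, which equals P(A)P(B), so independent

Yes, A and B are independent


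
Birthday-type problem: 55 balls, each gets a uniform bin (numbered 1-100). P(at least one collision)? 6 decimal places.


P(all different) = prod((100-i)/100 for i=0..54) = 0.000000
P(at least one match) = 1 - 0.000000 = 1.000000

1.000000


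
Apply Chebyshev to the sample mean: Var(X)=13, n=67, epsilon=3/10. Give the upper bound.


Var(Xbar) = Var(X)/n = 13/67
Chebyshev: P(|Xbar-mu| >= 3/10) <= Var(Xbar)/(3/10)^2 = (13/67)/(9/100) = 1300/603
Bound exceeds 1, so trivial bound: 1

1


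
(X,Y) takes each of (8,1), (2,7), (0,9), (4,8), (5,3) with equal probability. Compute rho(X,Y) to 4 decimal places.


Cov(X,Y) = -7.4800, Var(X) = 7.3600, Var(Y) = 9.4400
rho = Cov/(sqrt(VarX)*sqrt(VarY)) = -0.8974

-0.8974


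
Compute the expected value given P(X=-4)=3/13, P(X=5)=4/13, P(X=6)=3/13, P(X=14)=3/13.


E[X] = sum(x * P(x))
= -4*3/13 + 5*4/13 + 6*3/13 + 14*3/13
= 68/13

68/13


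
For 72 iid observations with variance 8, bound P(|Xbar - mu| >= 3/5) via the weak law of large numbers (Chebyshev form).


Var(Xbar) = Var(X)/n = 8/72
Chebyshev: P(|Xbar-mu| >= 3/5) <= Var(Xbar)/(3/5)^2 = (1/9)/(9/25) = 25/81

25/81


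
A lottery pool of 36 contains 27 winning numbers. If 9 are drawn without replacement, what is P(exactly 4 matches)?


P(X=4) = C(27,4)*C(9,5) / C(36,9)
= 17550*126 / 94143280
= 2211300/94143280 = 15795/672452

15795/672452


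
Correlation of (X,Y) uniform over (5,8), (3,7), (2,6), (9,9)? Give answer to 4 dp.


Cov(X,Y) = 2.8750, Var(X) = 7.1875, Var(Y) = 1.2500
rho = Cov/(sqrt(VarX)*sqrt(VarY)) = 0.9592

0.9592


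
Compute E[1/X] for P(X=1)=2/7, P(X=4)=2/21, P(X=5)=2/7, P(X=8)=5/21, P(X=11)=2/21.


E[1/X] = sum(g(x)*P(x))
= 1*2/7 + 1/4*2/21 + 1/5*2/7 + 1/8*5/21 + 1/11*2/21
= 3743/9240

3743/9240


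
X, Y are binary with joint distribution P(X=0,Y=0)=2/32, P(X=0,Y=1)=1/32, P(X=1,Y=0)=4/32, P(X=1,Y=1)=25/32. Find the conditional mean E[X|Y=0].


P(Y=0) = 6/32
E[X|Y=0] = (0*2 + 1*4)/6 = 4/6 = 2/3

2/3


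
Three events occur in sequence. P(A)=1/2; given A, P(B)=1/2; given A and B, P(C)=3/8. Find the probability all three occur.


P(A∩B∩C) = P(A) * P(B|A) * P(C|A∩B)
= 1/2 * 1/2 * 3/8
= 1/4 * 3/8 = 3/32

3/32


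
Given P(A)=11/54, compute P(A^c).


P(A') = 1 - P(A) = 1 - 11/54 = 43/54

43/54


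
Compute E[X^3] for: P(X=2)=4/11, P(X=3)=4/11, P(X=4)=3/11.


E[X^3] = sum(x^3 * P(x))
= 8*4/11 + 27*4/11 + 64*3/11
= 332/11

332/11


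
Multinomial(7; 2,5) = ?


7! = 5040
Denominator: 2!=2 * 5!=120
Coefficient = 5040 / 240 = 21

21


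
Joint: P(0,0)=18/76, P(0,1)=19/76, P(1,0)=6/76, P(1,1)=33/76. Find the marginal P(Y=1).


P(Y=1) = P(0,1)+P(1,1) = 19/76 + 33/76 = 52/76 = 13/19

13/19


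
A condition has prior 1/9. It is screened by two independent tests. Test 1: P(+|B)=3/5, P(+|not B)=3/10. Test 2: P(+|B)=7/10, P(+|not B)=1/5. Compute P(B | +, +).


After test 1: P(+) = 3/5*1/9 + 3/10*8/9 = 1/3
P(B|+) = (1/15)/(1/3) = 1/5
After test 2 (use post1 as new prior): P(+) = 7/10*1/5 + 1/5*4/5 = 3/10
P(B|+,+) = (7/50)/(3/10) = 7/15

7/15


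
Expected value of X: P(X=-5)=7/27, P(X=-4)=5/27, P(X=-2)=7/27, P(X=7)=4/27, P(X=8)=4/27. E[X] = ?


E[X] = sum(x * P(x))
= -5*7/27 - 4*5/27 - 2*7/27 + 7*4/27 + 8*4/27
= -1/3

-1/3


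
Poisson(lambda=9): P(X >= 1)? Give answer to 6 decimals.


P(X>=1) = 1 - P(X<=0) = 1 - (e^(-9)*9^0/0!)
≈ 1 - 0.0001234098 = 0.9998765902
≈ 0.999877

0.999877


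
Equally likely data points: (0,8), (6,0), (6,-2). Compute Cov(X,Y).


E[X]=4, E[Y]=2, E[XY]=-4
Cov(X,Y) = E[XY] - E[X]E[Y] = -4 - 4*2 = -12

-12


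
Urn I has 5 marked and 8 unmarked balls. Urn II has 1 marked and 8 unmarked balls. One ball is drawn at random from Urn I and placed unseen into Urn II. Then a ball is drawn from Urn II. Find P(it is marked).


P(transfer marked) = 5/13; P(transfer unmarked) = 8/13
If marked transferred: Urn II has 2 marked of 10, so P(marked|marked moved) = 1/5
If unmarked transferred: Urn II has 1 marked of 10, so P(marked|unmarked moved) = 1/10
By total probability: P(marked) = 5/13*1/5 + 8/13*1/10 = 9/65

9/65


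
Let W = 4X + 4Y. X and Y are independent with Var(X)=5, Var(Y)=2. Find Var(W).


Independence => Cov(X,Y)=0
Var(4X + 4Y) = 4^2*Var(X) + 4^2*Var(Y)
= 16*5 + 16*2 = 112

112


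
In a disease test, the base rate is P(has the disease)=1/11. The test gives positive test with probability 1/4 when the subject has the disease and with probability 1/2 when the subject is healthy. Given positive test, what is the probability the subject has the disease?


P(A) = P(A|B)P(B) + P(A|B')P(B') = 1/4*1/11 + 1/2*10/11 = 21/44
P(B|A) = P(A|B)P(B)/P(A) = (1/44)/(21/44) = 1/21

1/21


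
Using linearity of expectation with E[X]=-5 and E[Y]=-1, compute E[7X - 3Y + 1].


E[7X - 3Y + 1] = 7*E[X] - 3*E[Y] + 1
= (7)*(-5) + (-3)*(-1) + (1)
= -35 + 3 + 1 = -31

-31


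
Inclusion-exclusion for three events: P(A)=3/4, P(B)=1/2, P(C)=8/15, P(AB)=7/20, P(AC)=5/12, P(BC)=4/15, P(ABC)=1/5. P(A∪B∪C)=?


P(A∪B∪C) = P(A)+P(B)+P(C) - P(AB)-P(AC)-P(BC) + P(ABC)
= 3/4+1/2+8/15 - 7/20-5/12-4/15 + 1/5
= 19/20

19/20


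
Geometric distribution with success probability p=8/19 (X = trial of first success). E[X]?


For geometric (trials until first success), E[X] = 1/p = 1/(8/19) = 19/8

19/8


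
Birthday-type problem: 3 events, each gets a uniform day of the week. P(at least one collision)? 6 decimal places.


P(all different) = prod((7-i)/7 for i=0..2) = 0.612245
P(at least one match) = 1 - 0.612245 = 0.387755

0.387755


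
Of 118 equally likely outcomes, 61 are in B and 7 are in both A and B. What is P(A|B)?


P(A|B) = P(A∩B)/P(B) = (7/118)/(61/118) = 7/61

7/61


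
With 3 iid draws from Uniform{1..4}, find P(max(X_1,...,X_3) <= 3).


P(max <= 3) = P(all X_i <= 3) = (P(X_1 <= 3))^3
= (3/4)^3 = 27/64

27/64


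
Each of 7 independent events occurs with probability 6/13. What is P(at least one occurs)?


P(at least one) = 1 - P(none)
P(none) = (1 - 6/13)^7 = (7/13)^7 = 823543/62748517
P(at least one) = 1 - 823543/62748517 = 61924974/62748517

61924974/62748517


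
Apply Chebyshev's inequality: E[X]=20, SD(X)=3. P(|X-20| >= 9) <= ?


k = 9/3 = 3
Chebyshev: P(|X-mu| >= k*sigma) <= 1/k^2 = 1/3^2 = 1/9

1/9


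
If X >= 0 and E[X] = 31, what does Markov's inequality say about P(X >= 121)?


Markov: P(X >= a) <= E[X]/a
P(X >= 121) <= 31/121

31/121


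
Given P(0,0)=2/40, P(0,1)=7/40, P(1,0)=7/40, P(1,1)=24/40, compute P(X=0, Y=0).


Read from table: P(X=0, Y=0) = 2/40 = 1/20

1/20


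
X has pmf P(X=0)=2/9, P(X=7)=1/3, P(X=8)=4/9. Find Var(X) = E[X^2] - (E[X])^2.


E[X] = 53/9, E[X^2] = 403/9
Var(X) = E[X^2] - (E[X])^2 = 403/9 - (53/9)^2 = 818/81

818/81


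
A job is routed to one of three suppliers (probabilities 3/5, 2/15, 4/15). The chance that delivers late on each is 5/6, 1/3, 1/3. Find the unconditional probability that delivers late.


P(A) = P(A|B1)P(B1) + P(A|B2)P(B2) + P(A|B3)P(B3)
= 5/6*3/5 + 1/3*2/15 + 1/3*4/15
= 1/2 + 2/45 + 4/45 = 19/30

19/30


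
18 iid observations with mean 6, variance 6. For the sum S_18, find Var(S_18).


By independence, Var(S_n) = n*Var(X_1) = 18*6 = 108

108


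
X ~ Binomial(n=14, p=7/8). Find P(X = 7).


P(X=7) = C(14,7) * p^7 * (1-p)^7
= 3432 * 823543/2097152 * 1/2097152
= 353299947/549755813888

353299947/549755813888


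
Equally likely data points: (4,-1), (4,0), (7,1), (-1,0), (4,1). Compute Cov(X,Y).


E[X]=18/5, E[Y]=1/5, E[XY]=7/5
Cov(X,Y) = E[XY] - E[X]E[Y] = 7/5 - 18/5*1/5 = 17/25

17/25


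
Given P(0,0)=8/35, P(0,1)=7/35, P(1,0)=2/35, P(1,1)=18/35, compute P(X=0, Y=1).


Read from table: P(X=0, Y=1) = 7/35 = 1/5

1/5


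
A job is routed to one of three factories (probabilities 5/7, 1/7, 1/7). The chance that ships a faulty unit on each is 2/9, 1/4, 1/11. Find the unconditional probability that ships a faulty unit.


P(A) = P(A|B1)P(B1) + P(A|B2)P(B2) + P(A|B3)P(B3)
= 2/9*5/7 + 1/4*1/7 + 1/11*1/7
= 10/63 + 1/28 + 1/77 = 575/2772

575/2772


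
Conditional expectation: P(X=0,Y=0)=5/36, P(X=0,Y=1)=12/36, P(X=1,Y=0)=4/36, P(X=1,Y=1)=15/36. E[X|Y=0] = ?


P(Y=0) = 9/36
E[X|Y=0] = (0*5 + 1*4)/9 = 4/9

4/9


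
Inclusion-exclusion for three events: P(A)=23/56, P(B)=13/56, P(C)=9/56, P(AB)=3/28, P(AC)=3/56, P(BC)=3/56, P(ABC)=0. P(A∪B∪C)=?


P(A∪B∪C) = P(A)+P(B)+P(C) - P(AB)-P(AC)-P(BC) + P(ABC)
= 23/56+13/56+9/56 - 3/28-3/56-3/56 + 0
= 33/56

33/56


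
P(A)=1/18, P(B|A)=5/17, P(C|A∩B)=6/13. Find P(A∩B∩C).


P(A∩B∩C) = P(A) * P(B|A) * P(C|A∩B)
= 1/18 * 5/17 * 6/13
= 5/306 * 6/13 = 5/663

5/663


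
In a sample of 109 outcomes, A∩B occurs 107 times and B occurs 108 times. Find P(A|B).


P(A|B) = P(A∩B)/P(B) = (107/109)/(108/109) = 107/108

107/108


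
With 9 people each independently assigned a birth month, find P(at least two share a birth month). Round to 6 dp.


P(all different) = prod((12-i)/12 for i=0..8) = 0.015472
P(at least one match) = 1 - 0.015472 = 0.984528

0.984528


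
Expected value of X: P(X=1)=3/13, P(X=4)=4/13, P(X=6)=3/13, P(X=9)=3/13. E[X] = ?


E[X] = sum(x * P(x))
= 1*3/13 + 4*4/13 + 6*3/13 + 9*3/13
= 64/13

64/13


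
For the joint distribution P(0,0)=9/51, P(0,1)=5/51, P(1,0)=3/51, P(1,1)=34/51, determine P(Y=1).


P(Y=1) = P(0,1)+P(1,1) = 5/51 + 34/51 = 39/51 = 13/17

13/17


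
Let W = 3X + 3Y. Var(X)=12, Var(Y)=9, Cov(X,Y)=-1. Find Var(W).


Var(3X + 3Y) = 3^2*Var(X) + 3^2*Var(Y) + 2*3*3*Cov(X,Y)
= 9*12 + 9*9 + 18*(-1)
= 108 + 81 - 18 = 171

171


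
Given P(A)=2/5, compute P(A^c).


P(A') = 1 - P(A) = 1 - 2/5 = 3/5

3/5


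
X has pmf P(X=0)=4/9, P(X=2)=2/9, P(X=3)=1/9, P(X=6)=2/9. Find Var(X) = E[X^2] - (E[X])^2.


E[X] = 19/9, E[X^2] = 89/9
Var(X) = E[X^2] - (E[X])^2 = 89/9 - (19/9)^2 = 440/81

440/81


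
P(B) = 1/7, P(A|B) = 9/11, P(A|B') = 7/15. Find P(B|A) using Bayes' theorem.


P(A) = P(A|B)P(B) + P(A|B')P(B') = 9/11*1/7 + 7/15*6/7 = 199/385
P(B|A) = P(A|B)P(B)/P(A) = (9/77)/(199/385) = 45/199

45/199


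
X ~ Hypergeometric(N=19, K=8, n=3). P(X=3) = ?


P(X=3) = C(8,3)*C(11,0) / C(19,3)
= 56*1 / 969
= 56/969

56/969


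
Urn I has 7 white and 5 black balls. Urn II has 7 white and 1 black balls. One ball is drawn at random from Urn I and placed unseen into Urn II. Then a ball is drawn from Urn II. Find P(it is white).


P(transfer white) = 7/12; P(transfer black) = 5/12
If white transferred: Urn II has 8 white of 9, so P(white|white moved) = 8/9
If black transferred: Urn II has 7 white of 9, so P(white|black moved) = 7/9
By total probability: P(white) = 7/12*8/9 + 5/12*7/9 = 91/108

91/108


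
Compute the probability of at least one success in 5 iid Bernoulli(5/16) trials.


P(at least one) = 1 - P(none)
P(none) = (1 - 5/16)^5 = (11/16)^5 = 161051/1048576
P(at least one) = 1 - 161051/1048576 = 887525/1048576

887525/1048576


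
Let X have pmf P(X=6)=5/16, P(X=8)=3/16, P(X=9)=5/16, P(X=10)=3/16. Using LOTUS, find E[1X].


E[1X] = sum(g(x)*P(x))
= 6*5/16 + 8*3/16 + 9*5/16 + 10*3/16
= 129/16

129/16


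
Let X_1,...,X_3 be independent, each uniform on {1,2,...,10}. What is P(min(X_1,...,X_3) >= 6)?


P(min >= 6) = P(all X_i >= 6) = (P(X_1 >= 6))^3
= (5/10)^3 = (1/2)^3 = 1/8

1/8


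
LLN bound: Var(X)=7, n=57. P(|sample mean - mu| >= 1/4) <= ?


Var(Xbar) = Var(X)/n = 7/57
Chebyshev: P(|Xbar-mu| >= 1/4) <= Var(Xbar)/(1/4)^2 = (7/57)/(1/16) = 112/57
Bound exceeds 1, so trivial bound: 1

1


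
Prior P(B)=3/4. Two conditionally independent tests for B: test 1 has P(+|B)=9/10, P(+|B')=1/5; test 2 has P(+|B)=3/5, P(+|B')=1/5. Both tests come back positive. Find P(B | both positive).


After test 1: P(+) = 9/10*3/4 + 1/5*1/4 = 29/40
P(B|+) = (27/40)/(29/40) = 27/29
After test 2 (use post1 as new prior): P(+) = 3/5*27/29 + 1/5*2/29 = 83/145
P(B|+,+) = (81/145)/(83/145) = 81/83

81/83


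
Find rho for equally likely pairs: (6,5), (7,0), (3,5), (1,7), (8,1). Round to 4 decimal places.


Cov(X,Y) = -6.0000, Var(X) = 6.8000, Var(Y) = 7.0400
rho = Cov/(sqrt(VarX)*sqrt(VarY)) = -0.8672

-0.8672


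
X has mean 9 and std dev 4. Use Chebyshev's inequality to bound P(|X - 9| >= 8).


k = 8/4 = 2
Chebyshev: P(|X-mu| >= k*sigma) <= 1/k^2 = 1/2^2 = 1/4

1/4


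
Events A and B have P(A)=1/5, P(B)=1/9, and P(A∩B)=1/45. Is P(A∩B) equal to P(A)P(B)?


P(A)*P(B) = 1/5*1/9 = 1/45
P(A∩B) = 1/45, which equals P(A)P(B), so independent

Yes, A and B are independent


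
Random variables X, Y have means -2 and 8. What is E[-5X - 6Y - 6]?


E[-5X - 6Y - 6] = -5*E[X] - 6*E[Y] - 6
= (-5)*(-2) + (-6)*(8) + (-6)
= 10 - 48 - 6 = -44

-44


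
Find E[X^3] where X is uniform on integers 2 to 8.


E[X^3] = (1/7) * sum(x^3 for x=2..8)
= 1295/7 = 185

185


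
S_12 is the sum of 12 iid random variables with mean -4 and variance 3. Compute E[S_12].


E[S_n] = n*E[X_1] = 12*-4 = -48

-48


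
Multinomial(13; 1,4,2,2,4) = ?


13! = 6227020800
Denominator: 1!=1 * 4!=24 * 2!=2 * 2!=2 * 4!=24
Coefficient = 6227020800 / 2304 = 2702700

2702700


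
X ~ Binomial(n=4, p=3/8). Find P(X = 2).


P(X=2) = C(4,2) * p^2 * (1-p)^2
= 6 * 9/64 * 25/64
= 675/2048

675/2048


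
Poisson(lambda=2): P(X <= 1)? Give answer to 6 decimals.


P(X<=1) = e^(-2)*2^0/0! + e^(-2)*2^1/1!
≈ 0.1353352832 + 0.2706705665
= 0.4060058497
≈ 0.406006

0.406006


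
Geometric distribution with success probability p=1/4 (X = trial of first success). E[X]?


For geometric (trials until first success), E[X] = 1/p = 1/(1/4) = 4

4


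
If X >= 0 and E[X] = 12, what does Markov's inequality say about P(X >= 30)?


Markov: P(X >= a) <= E[X]/a
P(X >= 30) <= 12/30 = 2/5

2/5


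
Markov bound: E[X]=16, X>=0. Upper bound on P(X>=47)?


Markov: P(X >= a) <= E[X]/a
P(X >= 47) <= 16/47

16/47


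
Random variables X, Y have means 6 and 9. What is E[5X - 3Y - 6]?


E[5X - 3Y - 6] = 5*E[X] - 3*E[Y] - 6
= (5)*(6) + (-3)*(9) + (-6)
= 30 - 27 - 6 = -3

-3


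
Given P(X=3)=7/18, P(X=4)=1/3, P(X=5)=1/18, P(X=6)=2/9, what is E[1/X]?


E[1/X] = sum(g(x)*P(x))
= 1/3*7/18 + 1/4*1/3 + 1/5*1/18 + 1/6*2/9
= 47/180

47/180


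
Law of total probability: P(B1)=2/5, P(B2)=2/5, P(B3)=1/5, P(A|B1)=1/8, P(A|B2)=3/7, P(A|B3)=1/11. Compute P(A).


P(A) = P(A|B1)P(B1) + P(A|B2)P(B2) + P(A|B3)P(B3)
= 1/8*2/5 + 3/7*2/5 + 1/11*1/5
= 1/20 + 6/35 + 1/55 = 369/1540

369/1540


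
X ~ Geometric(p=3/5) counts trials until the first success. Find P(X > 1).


P(X > 1) = P(first 1 trials all fail) = (1-p)^1 = (2/5)^1 = 2/5

2/5


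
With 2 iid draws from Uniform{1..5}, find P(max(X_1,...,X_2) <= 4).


P(max <= 4) = P(all X_i <= 4) = (P(X_1 <= 4))^2
= (4/5)^2 = 16/25

16/25


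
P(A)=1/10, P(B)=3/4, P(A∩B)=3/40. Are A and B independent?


P(A)*P(B) = 1/10*3/4 = 3/40
P(A∩B) = 3/40, which equals P(A)P(B), so independent

Yes, A and B are independent


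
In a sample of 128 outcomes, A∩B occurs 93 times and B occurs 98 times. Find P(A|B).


P(A|B) = P(A∩B)/P(B) = (93/128)/(98/128) = 93/98

93/98


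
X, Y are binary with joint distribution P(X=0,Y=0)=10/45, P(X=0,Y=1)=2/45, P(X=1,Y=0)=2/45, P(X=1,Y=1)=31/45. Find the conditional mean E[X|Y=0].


P(Y=0) = 12/45
E[X|Y=0] = (0*10 + 1*2)/12 = 2/12 = 1/6

1/6


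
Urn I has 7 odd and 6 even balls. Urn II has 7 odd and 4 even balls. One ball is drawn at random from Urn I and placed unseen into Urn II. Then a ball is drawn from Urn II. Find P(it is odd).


P(transfer odd) = 7/13; P(transfer even) = 6/13
If odd transferred: Urn II has 8 odd of 12, so P(odd|odd moved) = 2/3
If even transferred: Urn II has 7 odd of 12, so P(odd|even moved) = 7/12
By total probability: P(odd) = 7/13*2/3 + 6/13*7/12 = 49/78

49/78


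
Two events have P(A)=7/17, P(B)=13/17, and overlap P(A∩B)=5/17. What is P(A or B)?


P(A∪B) = P(A) + P(B) - P(A∩B)
= 7/17 + 13/17 - 5/17 = 15/17

15/17


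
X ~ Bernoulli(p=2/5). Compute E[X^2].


For Bernoulli: X in {0,1}
E[X^2] = 0^2*(1-2/5) + 1^2*2/5 = 2/5

2/5


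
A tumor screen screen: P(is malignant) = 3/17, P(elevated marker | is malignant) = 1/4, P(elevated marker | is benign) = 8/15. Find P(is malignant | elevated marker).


P(A) = P(A|B)P(B) + P(A|B')P(B') = 1/4*3/17 + 8/15*14/17 = 29/60
P(B|A) = P(A|B)P(B)/P(A) = (3/68)/(29/60) = 45/493

45/493


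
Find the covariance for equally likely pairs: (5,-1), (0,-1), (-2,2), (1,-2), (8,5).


E[X]=12/5, E[Y]=3/5, E[XY]=29/5
Cov(X,Y) = E[XY] - E[X]E[Y] = 29/5 - 12/5*3/5 = 109/25

109/25


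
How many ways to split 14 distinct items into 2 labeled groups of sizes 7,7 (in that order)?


14! = 87178291200
Denominator: 7!=5040 * 7!=5040
Coefficient = 87178291200 / 25401600 = 3432

3432


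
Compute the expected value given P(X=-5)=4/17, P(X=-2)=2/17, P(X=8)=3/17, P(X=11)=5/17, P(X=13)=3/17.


E[X] = sum(x * P(x))
= -5*4/17 - 2*2/17 + 8*3/17 + 11*5/17 + 13*3/17
= 94/17

94/17


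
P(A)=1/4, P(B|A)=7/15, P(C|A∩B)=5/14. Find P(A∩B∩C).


P(A∩B∩C) = P(A) * P(B|A) * P(C|A∩B)
= 1/4 * 7/15 * 5/14
= 7/60 * 5/14 = 1/24

1/24


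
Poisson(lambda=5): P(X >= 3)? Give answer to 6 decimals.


P(X>=3) = 1 - P(X<=2) = 1 - (e^(-5)*5^0/0! + e^(-5)*5^1/1! + e^(-5)*5^2/2!)
≈ 1 - (0.0067379470 + 0.0336897350 + 0.0842243375)
= 1 - 0.1246520195 = 0.8753479805
≈ 0.875348

0.875348


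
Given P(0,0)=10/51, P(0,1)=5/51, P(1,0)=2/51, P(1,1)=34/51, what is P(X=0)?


P(X=0) = P(0,0)+P(0,1) = 10/51 + 5/51 = 15/51 = 5/17

5/17


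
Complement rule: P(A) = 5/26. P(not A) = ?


P(A') = 1 - P(A) = 1 - 5/26 = 21/26

21/26


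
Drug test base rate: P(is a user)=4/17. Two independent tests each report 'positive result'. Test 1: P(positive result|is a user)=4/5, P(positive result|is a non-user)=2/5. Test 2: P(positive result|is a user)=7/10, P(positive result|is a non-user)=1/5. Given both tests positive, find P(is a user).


After test 1: P(+) = 4/5*4/17 + 2/5*13/17 = 42/85
P(B|+) = (16/85)/(42/85) = 8/21
After test 2 (use post1 as new prior): P(+) = 7/10*8/21 + 1/5*13/21 = 41/105
P(B|+,+) = (4/15)/(41/105) = 28/41

28/41


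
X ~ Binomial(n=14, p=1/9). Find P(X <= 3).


P(X<=3) = P(X=0) + P(X=1) + P(X=2) + P(X=3)
= 4398046511104/22876792454961 + 7696581394432/22876792454961 + 6253472382976/22876792454961 + 3126736191488/22876792454961
= 21474836480000/22876792454961

21474836480000/22876792454961


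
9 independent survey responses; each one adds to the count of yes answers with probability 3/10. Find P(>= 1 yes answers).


P(at least one) = 1 - P(none)
P(none) = (1 - 3/10)^9 = (7/10)^9 = 40353607/1000000000
P(at least one) = 1 - 40353607/1000000000 = 959646393/1000000000

959646393/1000000000


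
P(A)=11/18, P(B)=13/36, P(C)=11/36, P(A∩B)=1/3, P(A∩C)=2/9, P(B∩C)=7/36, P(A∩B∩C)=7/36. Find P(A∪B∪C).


P(A∪B∪C) = P(A)+P(B)+P(C) - P(AB)-P(AC)-P(BC) + P(ABC)
= 11/18+13/36+11/36 - 1/3-2/9-7/36 + 7/36
= 13/18

13/18


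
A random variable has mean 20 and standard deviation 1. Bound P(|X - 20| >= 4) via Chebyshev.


k = 4/1 = 4
Chebyshev: P(|X-mu| >= k*sigma) <= 1/k^2 = 1/4^2 = 1/16

1/16


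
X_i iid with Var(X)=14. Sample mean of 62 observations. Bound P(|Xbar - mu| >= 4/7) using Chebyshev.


Var(Xbar) = Var(X)/n = 14/62
Chebyshev: P(|Xbar-mu| >= 4/7) <= Var(Xbar)/(4/7)^2 = (7/31)/(16/49) = 343/496

343/496


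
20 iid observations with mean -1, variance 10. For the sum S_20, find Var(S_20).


By independence, Var(S_n) = n*Var(X_1) = 20*10 = 200

200


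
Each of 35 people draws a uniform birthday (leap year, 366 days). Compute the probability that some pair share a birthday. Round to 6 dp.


P(all different) = prod((366-i)/366 for i=0..34) = 0.186502
P(at least one match) = 1 - 0.186502 = 0.813498

0.813498


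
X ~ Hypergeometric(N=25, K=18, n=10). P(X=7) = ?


P(X=7) = C(18,7)*C(7,3) / C(25,10)
= 31824*35 / 3268760
= 1113840/3268760 = 1638/4807

1638/4807


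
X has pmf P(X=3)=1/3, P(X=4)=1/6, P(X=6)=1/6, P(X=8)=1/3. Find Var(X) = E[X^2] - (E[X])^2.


E[X] = 16/3, E[X^2] = 33
Var(X) = E[X^2] - (E[X])^2 = 33 - (16/3)^2 = 41/9

41/9


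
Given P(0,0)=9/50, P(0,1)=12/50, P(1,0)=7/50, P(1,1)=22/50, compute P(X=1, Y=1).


Read from table: P(X=1, Y=1) = 22/50 = 11/25

11/25


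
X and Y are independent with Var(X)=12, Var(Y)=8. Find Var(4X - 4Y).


Independence => Cov(X,Y)=0
Var(4X - 4Y) = 4^2*Var(X) + (-4)^2*Var(Y)
= 16*12 + 16*8 = 320

320


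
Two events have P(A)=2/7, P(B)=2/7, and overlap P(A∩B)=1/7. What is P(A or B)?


P(A∪B) = P(A) + P(B) - P(A∩B)
= 2/7 + 2/7 - 1/7 = 3/7

3/7


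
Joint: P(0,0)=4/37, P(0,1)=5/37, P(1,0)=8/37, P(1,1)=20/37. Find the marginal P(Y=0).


P(Y=0) = P(0,0)+P(1,0) = 4/37 + 8/37 = 12/37

12/37


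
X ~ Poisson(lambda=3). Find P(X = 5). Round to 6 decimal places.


P(X=5) = e^(-3) * 3^5 / 5!
≈ 0.04978706837 * 243 / 120
≈ 0.100819

0.100819


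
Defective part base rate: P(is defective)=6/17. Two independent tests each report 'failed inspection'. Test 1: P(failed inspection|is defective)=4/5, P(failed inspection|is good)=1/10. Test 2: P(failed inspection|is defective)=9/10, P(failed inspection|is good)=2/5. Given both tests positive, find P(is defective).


After test 1: P(+) = 4/5*6/17 + 1/10*11/17 = 59/170
P(B|+) = (24/85)/(59/170) = 48/59
After test 2 (use post1 as new prior): P(+) = 9/10*48/59 + 2/5*11/59 = 238/295
P(B|+,+) = (216/295)/(238/295) = 108/119

108/119


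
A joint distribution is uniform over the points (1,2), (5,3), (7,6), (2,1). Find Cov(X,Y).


E[X]=15/4, E[Y]=3, E[XY]=61/4
Cov(X,Y) = E[XY] - E[X]E[Y] = 61/4 - 15/4*3 = 4

4


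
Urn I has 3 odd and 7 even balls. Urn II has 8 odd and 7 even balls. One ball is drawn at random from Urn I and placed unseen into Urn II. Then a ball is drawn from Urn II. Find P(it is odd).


P(transfer odd) = 3/10; P(transfer even) = 7/10
If odd transferred: Urn II has 9 odd of 16, so P(odd|odd moved) = 9/16
If even transferred: Urn II has 8 odd of 16, so P(odd|even moved) = 1/2
By total probability: P(odd) = 3/10*9/16 + 7/10*1/2 = 83/160

83/160


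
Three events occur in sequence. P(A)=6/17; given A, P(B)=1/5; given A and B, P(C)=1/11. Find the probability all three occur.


P(A∩B∩C) = P(A) * P(B|A) * P(C|A∩B)
= 6/17 * 1/5 * 1/11
= 6/85 * 1/11 = 6/935

6/935


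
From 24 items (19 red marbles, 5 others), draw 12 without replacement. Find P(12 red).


P(X=12) = C(19,12)*C(5,0) / C(24,12)
= 50388*1 / 2704156
= 50388/2704156 = 3/161

3/161


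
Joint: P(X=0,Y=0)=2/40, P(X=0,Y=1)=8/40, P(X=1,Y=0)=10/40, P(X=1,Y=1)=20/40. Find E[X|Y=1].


P(Y=1) = 28/40
E[X|Y=1] = (0*8 + 1*20)/28 = 20/28 = 5/7

5/7


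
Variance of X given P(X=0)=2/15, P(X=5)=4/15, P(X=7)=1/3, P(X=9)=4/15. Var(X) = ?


E[X] = 91/15, E[X^2] = 223/5
Var(X) = E[X^2] - (E[X])^2 = 223/5 - (91/15)^2 = 1754/225

1754/225


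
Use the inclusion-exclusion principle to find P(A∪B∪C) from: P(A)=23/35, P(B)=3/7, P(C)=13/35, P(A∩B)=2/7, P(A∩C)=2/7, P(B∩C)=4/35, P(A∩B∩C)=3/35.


P(A∪B∪C) = P(A)+P(B)+P(C) - P(AB)-P(AC)-P(BC) + P(ABC)
= 23/35+3/7+13/35 - 2/7-2/7-4/35 + 3/35
= 6/7

6/7


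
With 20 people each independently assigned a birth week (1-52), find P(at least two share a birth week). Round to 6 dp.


P(all different) = prod((52-i)/52 for i=0..19) = 0.014669
P(at least one match) = 1 - 0.014669 = 0.985331

0.985331


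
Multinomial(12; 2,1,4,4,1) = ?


12! = 479001600
Denominator: 2!=2 * 1!=1 * 4!=24 * 4!=24 * 1!=1
Coefficient = 479001600 / 1152 = 415800

415800


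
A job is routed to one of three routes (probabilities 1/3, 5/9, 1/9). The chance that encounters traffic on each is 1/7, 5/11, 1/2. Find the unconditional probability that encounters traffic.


P(A) = P(A|B1)P(B1) + P(A|B2)P(B2) + P(A|B3)P(B3)
= 1/7*1/3 + 5/11*5/9 + 1/2*1/9
= 1/21 + 25/99 + 1/18 = 493/1386

493/1386


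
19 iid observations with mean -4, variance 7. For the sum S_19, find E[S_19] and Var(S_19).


E[S_n] = n*mu = 19*-4 = -76
Var(S_n) = n*sigma^2 = 19*7 = 133

E[S_19]=-76, Var(S_19)=133


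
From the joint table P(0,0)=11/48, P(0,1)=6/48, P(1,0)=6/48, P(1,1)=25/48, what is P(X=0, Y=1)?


Read from table: P(X=0, Y=1) = 6/48 = 1/8

1/8


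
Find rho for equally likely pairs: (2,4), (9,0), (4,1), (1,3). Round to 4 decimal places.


Cov(X,Y) = -4.2500, Var(X) = 9.5000, Var(Y) = 2.5000
rho = Cov/(sqrt(VarX)*sqrt(VarY)) = -0.8721

-0.8721


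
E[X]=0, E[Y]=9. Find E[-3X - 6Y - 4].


E[-3X - 6Y - 4] = -3*E[X] - 6*E[Y] - 4
= (-3)*(0) + (-6)*(9) + (-4)
= 0 - 54 - 4 = -58

-58


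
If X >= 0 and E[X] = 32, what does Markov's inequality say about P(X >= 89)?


Markov: P(X >= a) <= E[X]/a
P(X >= 89) <= 32/89

32/89


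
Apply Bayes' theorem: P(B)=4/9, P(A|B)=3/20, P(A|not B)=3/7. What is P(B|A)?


P(A) = P(A|B)P(B) + P(A|B')P(B') = 3/20*4/9 + 3/7*5/9 = 32/105
P(B|A) = P(A|B)P(B)/P(A) = (1/15)/(32/105) = 7/32

7/32


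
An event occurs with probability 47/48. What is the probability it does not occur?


P(A') = 1 - P(A) = 1 - 47/48 = 1/48

1/48
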